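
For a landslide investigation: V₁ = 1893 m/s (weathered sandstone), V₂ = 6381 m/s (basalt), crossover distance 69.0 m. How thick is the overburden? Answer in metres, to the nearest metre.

25 m

x_cross = 2h·√((V₂+V₁)/(V₂−V₁)) → h = x_cross / (2·√((V₂+V₁)/(V₂−V₁))).
√((V₂+V₁)/(V₂−V₁)) = √((6381+1893)/(6381−1893)) = 1.3578.
h = 69.0 / (2·1.3578) = 25.41 m.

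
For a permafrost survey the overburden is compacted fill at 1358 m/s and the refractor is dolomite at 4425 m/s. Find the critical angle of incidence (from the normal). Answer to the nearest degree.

Critical incidence: sin θ_c = V₁/V₂ = 1358/4425 = 0.3069.
θ_c = arcsin 0.3069 = 17.87°.

18°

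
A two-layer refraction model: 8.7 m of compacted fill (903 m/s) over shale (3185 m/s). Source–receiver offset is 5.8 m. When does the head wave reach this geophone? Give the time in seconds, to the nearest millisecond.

θ_c = arcsin(V₁/V₂) = arcsin(903/3185) = 16.47°, cos θ_c = 0.9590.
Intercept time tᵢ = 2h cos θ_c / V₁ = 2·8.7·0.9590/903 = 0.01848 s.
t = x/V₂ + tᵢ = 5.8/3185 + 0.01848 = 0.02030 s.

0.020 s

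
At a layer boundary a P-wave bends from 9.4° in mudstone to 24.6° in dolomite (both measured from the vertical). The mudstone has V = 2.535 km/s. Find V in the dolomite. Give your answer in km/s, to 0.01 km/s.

6.46 km/s

Snell's law: sin 9.4°/V₁ = sin 24.6°/V₂.
V₂ = V₁·sin 24.6°/sin 9.4° = 2.535 × 2.5488 = 6.46 km/s.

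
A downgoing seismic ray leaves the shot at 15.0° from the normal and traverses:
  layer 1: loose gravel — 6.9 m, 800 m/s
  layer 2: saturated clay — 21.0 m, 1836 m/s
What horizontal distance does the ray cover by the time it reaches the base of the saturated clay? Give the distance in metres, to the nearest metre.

p = sin θ₁/V₁ = sin 15.0°/800 = 3.2352e-04 s/m is conserved through the stack.
Layer 1: θ = 15.00°; offset = 6.9·tan 15.00° = 1.849 m.
Layer 2: sin θ = p·1836 = 0.5940 → θ = 36.44°; offset = 21.0·tan 36.44° = 15.506 m.
Σ offsets = 17.354 m.

17 m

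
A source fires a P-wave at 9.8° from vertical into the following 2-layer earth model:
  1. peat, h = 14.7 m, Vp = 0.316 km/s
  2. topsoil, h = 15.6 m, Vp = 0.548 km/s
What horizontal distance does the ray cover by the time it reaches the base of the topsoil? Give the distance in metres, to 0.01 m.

Apply Snell's law at each interface; in layer i the horizontal offset is hᵢ·tan θᵢ.
Layer 1: θ = 9.80°; offset = 14.7·tan 9.80° = 2.5391 m.
Layer 2: sin θ = 0.548·sin 9.8°/0.316 = 0.2952, θ = 17.17°; offset = 15.6·tan 17.17° = 4.8194 m.
Summing the layer offsets gives 7.3586 m.

7.36 m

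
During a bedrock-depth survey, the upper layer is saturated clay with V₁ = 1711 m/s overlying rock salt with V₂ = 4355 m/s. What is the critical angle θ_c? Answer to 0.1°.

23.1°

At critical incidence the refracted ray runs along the interface (θ₂ = 90°), so sin θ_c = V₁/V₂.
θ_c = arcsin(1711/4355) = arcsin 0.3929 = 23.13°.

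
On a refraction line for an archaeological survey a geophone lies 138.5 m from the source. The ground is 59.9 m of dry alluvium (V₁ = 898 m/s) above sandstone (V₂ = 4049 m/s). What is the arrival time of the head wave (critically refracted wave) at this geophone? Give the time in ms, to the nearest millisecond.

θ_c = arcsin(V₁/V₂) = arcsin(898/4049) = 12.81°, cos θ_c = 0.9751.
Intercept time tᵢ = 2h cos θ_c / V₁ = 2·59.9·0.9751/898 = 0.13009 s.
t = x/V₂ + tᵢ = 138.5/4049 + 0.13009 = 0.16429 s.

164 ms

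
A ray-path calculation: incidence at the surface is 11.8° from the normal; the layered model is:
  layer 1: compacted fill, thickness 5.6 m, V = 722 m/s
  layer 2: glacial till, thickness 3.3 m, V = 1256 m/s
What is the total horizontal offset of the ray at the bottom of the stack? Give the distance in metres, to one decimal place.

2.4 m

Apply Snell's law at each interface; in layer i the horizontal offset is hᵢ·tan θᵢ.
Layer 1: θ = 11.80°; offset = 5.6·tan 11.80° = 1.170 m.
Layer 2: sin θ = 1256·sin 11.8°/722 = 0.3557, θ = 20.84°; offset = 3.3·tan 20.84° = 1.256 m.
Summing the layer offsets gives 2.426 m.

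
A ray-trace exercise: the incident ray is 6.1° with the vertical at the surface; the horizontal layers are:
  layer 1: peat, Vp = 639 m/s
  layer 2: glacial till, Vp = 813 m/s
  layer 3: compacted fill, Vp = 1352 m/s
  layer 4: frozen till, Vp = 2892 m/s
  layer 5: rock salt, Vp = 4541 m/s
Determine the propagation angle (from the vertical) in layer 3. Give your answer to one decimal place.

Ray parameter p = sin 6.1° / 639 = 1.6630e-04 s/m.
sin θ_3 = p·V_3 = 1.6630e-04 × 1352 = 0.2248.
θ_3 = arcsin 0.2248 = 12.99°.

13.0°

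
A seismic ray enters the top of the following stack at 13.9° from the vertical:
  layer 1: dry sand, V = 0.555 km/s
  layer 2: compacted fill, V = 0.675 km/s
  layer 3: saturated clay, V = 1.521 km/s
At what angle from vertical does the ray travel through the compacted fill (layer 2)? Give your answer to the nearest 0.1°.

Snell's law across each interface conserves sin θ / V, so sin θ_2 = V_2·sin θ₁/V₁.
sin θ_2 = 0.675 × sin 13.9° / 0.555 = 0.2922.
θ_2 = arcsin 0.2922 = 16.99°.

17.0°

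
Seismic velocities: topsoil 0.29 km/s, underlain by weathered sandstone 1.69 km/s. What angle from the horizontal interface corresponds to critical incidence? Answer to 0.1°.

Critical incidence: sin θ_c = V₁/V₂ = 0.29/1.69 = 0.1716.
θ_c = arcsin 0.1716 = 9.88°.
Measured from the interface: 90° − 9.88° = 80.12°.

80.1°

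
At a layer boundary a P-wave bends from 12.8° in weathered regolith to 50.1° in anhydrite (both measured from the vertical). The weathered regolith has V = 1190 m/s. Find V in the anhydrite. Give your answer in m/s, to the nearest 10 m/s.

4120 m/s

Snell's law: sin 12.8°/V₁ = sin 50.1°/V₂.
V₂ = V₁·sin 50.1°/sin 12.8° = 1190 × 3.4627 = 4120.66 m/s.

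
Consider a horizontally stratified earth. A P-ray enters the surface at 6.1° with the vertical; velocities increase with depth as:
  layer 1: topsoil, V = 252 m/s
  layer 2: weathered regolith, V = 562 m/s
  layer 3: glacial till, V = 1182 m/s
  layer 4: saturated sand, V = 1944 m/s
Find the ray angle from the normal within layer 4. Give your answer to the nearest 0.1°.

55.1°

Snell's law across each interface conserves sin θ / V, so sin θ_4 = V_4·sin θ₁/V₁.
sin θ_4 = 1944 × sin 6.1° / 252 = 0.8198.
θ_4 = arcsin 0.8198 = 55.06°.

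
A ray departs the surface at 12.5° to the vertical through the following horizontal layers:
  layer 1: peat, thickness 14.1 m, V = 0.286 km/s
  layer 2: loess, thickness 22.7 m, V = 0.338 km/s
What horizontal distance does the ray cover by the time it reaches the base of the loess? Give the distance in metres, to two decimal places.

Ray parameter p = sin 12.5° / 0.286 km/s = 7.5678e-01 s/km.
Layer 1: θ = 12.50°; offset = 14.1·tan 12.50° = 3.1259 m.
Layer 2: sin θ = p·0.338 = 0.2558 → θ = 14.82°; offset = 22.7·tan 14.82° = 6.0063 m.
Summing the layer offsets gives 9.1322 m.

9.13 m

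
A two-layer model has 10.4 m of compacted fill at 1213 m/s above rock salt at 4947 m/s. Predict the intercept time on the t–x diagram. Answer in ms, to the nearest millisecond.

tᵢ = 2h·√(V₂²−V₁²)/(V₁V₂).
√(V₂²−V₁²) = √(4947²−1213²) = 4796.0 m/s.
tᵢ = 2·10.4·4796.0/(1213·4947) = 0.01662 s.

17 ms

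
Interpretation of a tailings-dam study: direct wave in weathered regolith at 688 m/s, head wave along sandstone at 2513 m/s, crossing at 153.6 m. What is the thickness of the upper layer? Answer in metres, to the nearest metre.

58 m

x_cross = 2h·√((V₂+V₁)/(V₂−V₁)) → h = x_cross / (2·√((V₂+V₁)/(V₂−V₁))).
√((V₂+V₁)/(V₂−V₁)) = √((2513+688)/(2513−688)) = 1.3244.
h = 153.6 / (2·1.3244) = 57.99 m.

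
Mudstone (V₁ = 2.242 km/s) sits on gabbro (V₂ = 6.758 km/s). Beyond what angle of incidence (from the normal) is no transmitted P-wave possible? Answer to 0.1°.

Critical incidence: sin θ_c = V₁/V₂ = 2.242/6.758 = 0.3318.
θ_c = arcsin 0.3318 = 19.38°.

19.4°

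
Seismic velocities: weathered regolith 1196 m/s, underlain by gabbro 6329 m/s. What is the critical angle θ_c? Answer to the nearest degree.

11°

Critical incidence: sin θ_c = V₁/V₂ = 1196/6329 = 0.1890.
θ_c = arcsin 0.1890 = 10.89°.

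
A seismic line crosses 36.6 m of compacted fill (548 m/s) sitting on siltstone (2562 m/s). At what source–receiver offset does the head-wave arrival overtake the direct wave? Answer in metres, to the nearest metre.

θ_c = arcsin(548/2562) = 12.35°, so cos θ_c = 0.9769 and tᵢ = 2h cos θ_c/V₁ = 0.1305 s.
At crossover x/V₁ = x/V₂ + tᵢ ⇒ x = tᵢ/(1/V₁ − 1/V₂) = 0.13049/(1.8248e-03 − 3.9032e-04) = 90.96 m.

91 m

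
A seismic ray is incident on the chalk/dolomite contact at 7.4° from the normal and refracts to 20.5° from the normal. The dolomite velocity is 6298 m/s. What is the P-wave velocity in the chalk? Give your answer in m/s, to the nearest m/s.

sin 7.4° = 0.1288; sin 20.5° = 0.3502.
V₁ = V₂·(sin θ₁/sin θ₂) = 6298·(0.1288/0.3502) = 2316.21 m/s.

2316 m/s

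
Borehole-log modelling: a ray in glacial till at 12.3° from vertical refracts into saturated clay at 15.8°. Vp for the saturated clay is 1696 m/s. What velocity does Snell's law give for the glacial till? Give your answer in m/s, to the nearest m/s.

1327 m/s

sin 12.3° = 0.2130; sin 15.8° = 0.2723.
V₁ = V₂·(sin θ₁/sin θ₂) = 1696·(0.2130/0.2723) = 1326.94 m/s.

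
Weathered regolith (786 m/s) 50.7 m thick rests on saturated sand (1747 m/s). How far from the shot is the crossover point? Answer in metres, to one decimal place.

164.6 m

θ_c = arcsin(786/1747) = 26.74°, so cos θ_c = 0.8931 and tᵢ = 2h cos θ_c/V₁ = 0.1152 s.
At crossover x/V₁ = x/V₂ + tᵢ ⇒ x = tᵢ/(1/V₁ − 1/V₂) = 0.11521/(1.2723e-03 − 5.7241e-04) = 164.62 m.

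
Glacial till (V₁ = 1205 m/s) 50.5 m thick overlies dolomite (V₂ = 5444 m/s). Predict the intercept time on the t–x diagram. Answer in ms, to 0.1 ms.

θ_c = arcsin(V₁/V₂) = arcsin(1205/5444) = 12.79°; cos θ_c = 0.9752.
tᵢ = 2h·cos θ_c / V₁ = 2·50.5·0.9752 / 1205 = 0.08174 s.

81.7 ms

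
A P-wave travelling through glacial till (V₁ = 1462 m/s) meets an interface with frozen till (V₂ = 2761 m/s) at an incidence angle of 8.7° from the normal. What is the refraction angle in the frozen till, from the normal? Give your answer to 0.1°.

16.6°

Snell's law: sin θ₂ = (V₂/V₁)·sin θ₁ = (2761/1462)·sin 8.7° = 0.2857.
θ₂ = arcsin 0.2857 = 16.60° from the normal.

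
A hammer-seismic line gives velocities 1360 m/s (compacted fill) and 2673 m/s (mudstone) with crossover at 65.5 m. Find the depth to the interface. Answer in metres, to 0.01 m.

18.69 m

x_cross = 2h·√((V₂+V₁)/(V₂−V₁)) → h = x_cross / (2·√((V₂+V₁)/(V₂−V₁))).
√((V₂+V₁)/(V₂−V₁)) = √((2673+1360)/(2673−1360)) = 1.7526.
h = 65.5 / (2·1.7526) = 18.69 m.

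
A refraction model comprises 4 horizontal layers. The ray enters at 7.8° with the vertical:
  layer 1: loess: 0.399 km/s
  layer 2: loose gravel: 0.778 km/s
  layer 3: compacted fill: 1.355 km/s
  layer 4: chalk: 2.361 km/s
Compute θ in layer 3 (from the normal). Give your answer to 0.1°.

Ray parameter p = sin 7.8° / 0.399 = 3.4014e-01 s/km.
sin θ_3 = p·V_3 = 3.4014e-01 × 1.355 = 0.4609.
θ_3 = arcsin 0.4609 = 27.44°.

27.4°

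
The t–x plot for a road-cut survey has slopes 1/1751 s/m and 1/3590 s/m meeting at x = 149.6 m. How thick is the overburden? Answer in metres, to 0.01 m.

x_cross = 2h·√((V₂+V₁)/(V₂−V₁)) → h = x_cross / (2·√((V₂+V₁)/(V₂−V₁))).
√((V₂+V₁)/(V₂−V₁)) = √((3590+1751)/(3590−1751)) = 1.7042.
h = 149.6 / (2·1.7042) = 43.89 m.

43.89 m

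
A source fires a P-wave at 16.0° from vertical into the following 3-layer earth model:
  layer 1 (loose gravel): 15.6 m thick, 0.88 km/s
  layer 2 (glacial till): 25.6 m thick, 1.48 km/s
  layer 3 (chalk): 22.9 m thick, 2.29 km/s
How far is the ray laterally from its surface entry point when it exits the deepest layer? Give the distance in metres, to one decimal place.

41.4 m

Ray parameter p = sin 16.0° / 0.88 km/s = 3.1322e-01 s/km.
Layer 1: θ = 16.00°; offset = 15.6·tan 16.00° = 4.473 m.
Layer 2: sin θ = p·1.48 = 0.4636 → θ = 27.62°; offset = 25.6·tan 27.62° = 13.394 m.
Layer 3: sin θ = p·2.29 = 0.7173 → θ = 45.83°; offset = 22.9·tan 45.83° = 23.574 m.
Σ offsets = 41.441 m.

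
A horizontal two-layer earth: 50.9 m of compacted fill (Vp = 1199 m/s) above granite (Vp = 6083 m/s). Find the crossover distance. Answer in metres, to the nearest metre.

θ_c = arcsin(1199/6083) = 11.37°, so cos θ_c = 0.9804 and tᵢ = 2h cos θ_c/V₁ = 0.0832 s.
At crossover x/V₁ = x/V₂ + tᵢ ⇒ x = tᵢ/(1/V₁ − 1/V₂) = 0.08324/(8.3403e-04 − 1.6439e-04) = 124.30 m.

124 m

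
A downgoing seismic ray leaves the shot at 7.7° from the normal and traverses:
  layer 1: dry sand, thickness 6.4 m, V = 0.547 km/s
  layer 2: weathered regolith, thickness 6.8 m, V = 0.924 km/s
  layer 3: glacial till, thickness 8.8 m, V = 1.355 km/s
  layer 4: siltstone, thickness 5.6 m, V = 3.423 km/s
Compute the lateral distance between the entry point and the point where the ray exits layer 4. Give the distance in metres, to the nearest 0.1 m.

14.2 m

p = sin θ₁/V₁ = sin 7.7°/0.547 = 2.4495e-01 s/km is conserved through the stack.
Layer 1: θ = 7.70°; offset = 6.4·tan 7.70° = 0.865 m.
Layer 2: sin θ = p·0.924 = 0.2263 → θ = 13.08°; offset = 6.8·tan 13.08° = 1.580 m.
Layer 3: sin θ = p·1.355 = 0.3319 → θ = 19.38°; offset = 8.8·tan 19.38° = 3.096 m.
Layer 4: sin θ = p·3.423 = 0.8385 → θ = 56.98°; offset = 5.6·tan 56.98° = 8.616 m.
Summing the layer offsets gives 14.157 m.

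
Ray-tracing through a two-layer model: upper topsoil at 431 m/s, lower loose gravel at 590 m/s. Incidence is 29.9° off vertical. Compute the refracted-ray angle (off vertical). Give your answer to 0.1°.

43.0°

sin θ₁/V₁ = sin θ₂/V₂ ⇒ sin θ₂ = 590·sin 29.9°/431 = 590·0.4985/431 = 0.6824.
θ₂ = sin⁻¹(0.6824) = 43.03° (from vertical).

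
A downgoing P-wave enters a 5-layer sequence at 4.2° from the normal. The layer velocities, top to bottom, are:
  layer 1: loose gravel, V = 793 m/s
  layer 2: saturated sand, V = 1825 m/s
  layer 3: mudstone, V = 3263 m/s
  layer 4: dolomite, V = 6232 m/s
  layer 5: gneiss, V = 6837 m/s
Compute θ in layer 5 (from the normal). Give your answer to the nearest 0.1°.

39.2°

Snell's law across each interface conserves sin θ / V, so sin θ_5 = V_5·sin θ₁/V₁.
sin θ_5 = 6837 × sin 4.2° / 793 = 0.6314.
θ_5 = arcsin 0.6314 = 39.16°.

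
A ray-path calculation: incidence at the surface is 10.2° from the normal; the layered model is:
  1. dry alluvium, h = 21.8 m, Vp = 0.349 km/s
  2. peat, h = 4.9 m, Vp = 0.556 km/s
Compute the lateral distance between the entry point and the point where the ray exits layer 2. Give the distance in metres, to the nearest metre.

5 m

Apply Snell's law at each interface; in layer i the horizontal offset is hᵢ·tan θᵢ.
Layer 1: θ = 10.20°; offset = 21.8·tan 10.20° = 3.922 m.
Layer 2: sin θ = 0.556·sin 10.2°/0.349 = 0.2821, θ = 16.39°; offset = 4.9·tan 16.39° = 1.441 m.
Summing the layer offsets gives 5.363 m.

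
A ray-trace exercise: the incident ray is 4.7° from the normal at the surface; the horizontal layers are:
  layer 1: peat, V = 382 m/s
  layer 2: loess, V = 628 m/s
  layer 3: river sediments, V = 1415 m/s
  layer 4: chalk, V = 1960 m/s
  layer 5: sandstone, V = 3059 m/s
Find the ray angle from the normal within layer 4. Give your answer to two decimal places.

Ray parameter p = sin 4.7° / 382 = 2.1450e-04 s/m.
sin θ_4 = p·V_4 = 2.1450e-04 × 1960 = 0.4204.
θ_4 = 24.86° from the vertical.

24.86°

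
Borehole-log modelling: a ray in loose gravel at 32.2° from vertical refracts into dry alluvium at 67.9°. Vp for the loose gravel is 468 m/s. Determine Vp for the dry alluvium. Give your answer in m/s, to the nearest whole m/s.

814 m/s

Snell's law: sin 32.2°/V₁ = sin 67.9°/V₂.
V₂ = V₁·sin 67.9°/sin 32.2° = 468 × 1.7387 = 813.73 m/s.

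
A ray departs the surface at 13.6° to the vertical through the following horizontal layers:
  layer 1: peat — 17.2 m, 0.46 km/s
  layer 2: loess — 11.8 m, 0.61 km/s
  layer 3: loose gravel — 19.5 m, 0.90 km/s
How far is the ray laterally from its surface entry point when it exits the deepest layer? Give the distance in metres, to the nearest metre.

Apply Snell's law at each interface; in layer i the horizontal offset is hᵢ·tan θᵢ.
Layer 1: θ = 13.60°; offset = 17.2·tan 13.60° = 4.161 m.
Layer 2: sin θ = 0.61·sin 13.6°/0.46 = 0.3118, θ = 18.17°; offset = 11.8·tan 18.17° = 3.873 m.
Layer 3: sin θ = 0.90·sin 13.6°/0.46 = 0.4601, θ = 27.39°; offset = 19.5·tan 27.39° = 10.104 m.
Σ offsets = 18.138 m.

18 m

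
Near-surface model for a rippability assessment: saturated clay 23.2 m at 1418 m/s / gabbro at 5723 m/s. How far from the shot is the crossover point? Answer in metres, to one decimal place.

59.8 m

x_cross = 2h·√((V₂+V₁)/(V₂−V₁)).
(V₂+V₁)/(V₂−V₁) = (5723+1418)/(5723−1418) = 1.6588; √ = 1.2879.
x_cross = 2·23.2·1.2879 = 59.76 m.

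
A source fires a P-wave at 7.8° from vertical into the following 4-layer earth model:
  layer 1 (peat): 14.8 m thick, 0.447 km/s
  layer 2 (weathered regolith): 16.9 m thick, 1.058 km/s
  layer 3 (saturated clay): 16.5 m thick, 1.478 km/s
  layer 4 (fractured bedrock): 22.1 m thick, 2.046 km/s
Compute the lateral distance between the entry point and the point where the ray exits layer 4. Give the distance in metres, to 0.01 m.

Apply Snell's law at each interface; in layer i the horizontal offset is hᵢ·tan θᵢ.
Layer 1: θ = 7.80°; offset = 14.8·tan 7.80° = 2.0273 m.
Layer 2: sin θ = 1.058·sin 7.8°/0.447 = 0.3212, θ = 18.74°; offset = 16.9·tan 18.74° = 5.7325 m.
Layer 3: sin θ = 1.478·sin 7.8°/0.447 = 0.4487, θ = 26.66°; offset = 16.5·tan 26.66° = 8.2853 m.
Layer 4: sin θ = 2.046·sin 7.8°/0.447 = 0.6212, θ = 38.40°; offset = 22.1·tan 38.40° = 17.5184 m.
Total horizontal offset = 33.5635 m.

33.56 m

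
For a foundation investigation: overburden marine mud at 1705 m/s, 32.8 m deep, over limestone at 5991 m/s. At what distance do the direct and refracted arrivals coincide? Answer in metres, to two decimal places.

87.90 m

x_cross = 2h·√((V₂+V₁)/(V₂−V₁)).
(V₂+V₁)/(V₂−V₁) = (5991+1705)/(5991−1705) = 1.7956; √ = 1.3400.
x_cross = 2·32.8·1.3400 = 87.90 m.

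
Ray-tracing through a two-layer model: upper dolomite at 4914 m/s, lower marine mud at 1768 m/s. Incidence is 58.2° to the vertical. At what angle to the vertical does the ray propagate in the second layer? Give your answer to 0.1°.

17.8°

Snell's law: sin θ₂ = (V₂/V₁)·sin θ₁ = (1768/4914)·sin 58.2° = 0.3058.
θ₂ = sin⁻¹(0.3058) = 17.81° (from vertical).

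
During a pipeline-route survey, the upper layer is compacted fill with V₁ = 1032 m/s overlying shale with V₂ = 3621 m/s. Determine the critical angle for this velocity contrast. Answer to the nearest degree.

Critical incidence: sin θ_c = V₁/V₂ = 1032/3621 = 0.2850.
θ_c = arcsin 0.2850 = 16.56°.

17°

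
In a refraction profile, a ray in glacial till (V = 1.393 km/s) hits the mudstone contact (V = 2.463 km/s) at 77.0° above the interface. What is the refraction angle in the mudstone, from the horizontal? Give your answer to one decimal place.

66.6°

Angle from the normal: 90° − 77.0° = 13.0°.
Snell's law: sin θ₂ = (V₂/V₁)·sin θ₁ = (2.463/1.393)·sin 13.0° = 0.3977.
θ₂ = sin⁻¹(0.3977) = 23.44° (from vertical).
From the interface: 90° − 23.44° = 66.56°.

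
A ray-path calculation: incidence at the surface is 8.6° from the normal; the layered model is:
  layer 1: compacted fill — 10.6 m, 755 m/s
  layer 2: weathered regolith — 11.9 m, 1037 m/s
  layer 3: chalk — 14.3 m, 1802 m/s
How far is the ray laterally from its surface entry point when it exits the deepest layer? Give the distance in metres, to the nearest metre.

10 m

Apply Snell's law at each interface; in layer i the horizontal offset is hᵢ·tan θᵢ.
Layer 1: θ = 8.60°; offset = 10.6·tan 8.60° = 1.603 m.
Layer 2: sin θ = 1037·sin 8.6°/755 = 0.2054, θ = 11.85°; offset = 11.9·tan 11.85° = 2.497 m.
Layer 3: sin θ = 1802·sin 8.6°/755 = 0.3569, θ = 20.91°; offset = 14.3·tan 20.91° = 5.464 m.
Total horizontal offset = 9.564 m.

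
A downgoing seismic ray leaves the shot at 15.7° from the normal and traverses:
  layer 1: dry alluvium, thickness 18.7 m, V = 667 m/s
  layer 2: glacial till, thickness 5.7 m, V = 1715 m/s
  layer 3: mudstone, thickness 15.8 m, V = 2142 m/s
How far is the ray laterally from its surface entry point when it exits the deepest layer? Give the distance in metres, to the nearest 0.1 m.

38.5 m

Apply Snell's law at each interface; in layer i the horizontal offset is hᵢ·tan θᵢ.
Layer 1: θ = 15.70°; offset = 18.7·tan 15.70° = 5.256 m.
Layer 2: sin θ = 1715·sin 15.7°/667 = 0.6958, θ = 44.09°; offset = 5.7·tan 44.09° = 5.522 m.
Layer 3: sin θ = 2142·sin 15.7°/667 = 0.8690, θ = 60.34°; offset = 15.8·tan 60.34° = 27.749 m.
Total horizontal offset = 38.527 m.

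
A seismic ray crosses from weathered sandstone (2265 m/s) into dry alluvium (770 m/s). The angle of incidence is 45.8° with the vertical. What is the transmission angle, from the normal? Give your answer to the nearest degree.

sin θ₁/V₁ = sin θ₂/V₂ ⇒ sin θ₂ = 770·sin 45.8°/2265 = 770·0.7169/2265 = 0.2437.
θ₂ = sin⁻¹(0.2437) = 14.11° (from vertical).

14°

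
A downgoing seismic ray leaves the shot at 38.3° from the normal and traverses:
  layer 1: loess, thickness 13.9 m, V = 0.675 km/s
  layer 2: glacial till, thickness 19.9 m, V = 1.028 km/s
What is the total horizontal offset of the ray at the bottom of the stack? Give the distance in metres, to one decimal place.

Apply Snell's law at each interface; in layer i the horizontal offset is hᵢ·tan θᵢ.
Layer 1: θ = 38.30°; offset = 13.9·tan 38.30° = 10.978 m.
Layer 2: sin θ = 1.028·sin 38.3°/0.675 = 0.9439, θ = 70.72°; offset = 19.9·tan 70.72° = 56.880 m.
Total horizontal offset = 67.858 m.

67.9 m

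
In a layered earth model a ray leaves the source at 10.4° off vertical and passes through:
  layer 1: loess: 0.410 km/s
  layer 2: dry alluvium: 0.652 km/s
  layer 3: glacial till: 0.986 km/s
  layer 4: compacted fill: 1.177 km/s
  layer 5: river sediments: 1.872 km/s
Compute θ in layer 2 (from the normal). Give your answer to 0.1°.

Snell's law across each interface conserves sin θ / V, so sin θ_2 = V_2·sin θ₁/V₁.
sin θ_2 = 0.652 × sin 10.4° / 0.410 = 0.2871.
θ_2 = arcsin 0.2871 = 16.68°.

16.7°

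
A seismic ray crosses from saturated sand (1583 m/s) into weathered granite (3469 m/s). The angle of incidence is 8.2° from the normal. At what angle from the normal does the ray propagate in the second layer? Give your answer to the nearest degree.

Snell's law: sin θ₂ = (V₂/V₁)·sin θ₁ = (3469/1583)·sin 8.2° = 0.3126.
θ₂ = arcsin 0.3126 = 18.21° from the normal.

18°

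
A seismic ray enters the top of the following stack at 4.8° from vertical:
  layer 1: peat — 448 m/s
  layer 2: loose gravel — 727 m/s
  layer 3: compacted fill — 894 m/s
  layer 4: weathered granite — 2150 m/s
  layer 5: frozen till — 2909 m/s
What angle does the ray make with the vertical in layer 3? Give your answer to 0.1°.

Snell's law across each interface conserves sin θ / V, so sin θ_3 = V_3·sin θ₁/V₁.
sin θ_3 = 894 × sin 4.8° / 448 = 0.1670.
θ_3 = arcsin 0.1670 = 9.61°.

9.6°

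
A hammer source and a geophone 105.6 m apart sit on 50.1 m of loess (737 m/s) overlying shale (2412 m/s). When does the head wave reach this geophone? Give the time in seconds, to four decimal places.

0.1732 s

θ_c = arcsin(V₁/V₂) = arcsin(737/2412) = 17.79°, cos θ_c = 0.9522.
Intercept time tᵢ = 2h cos θ_c / V₁ = 2·50.1·0.9522/737 = 0.12945 s.
t = x/V₂ + tᵢ = 105.6/2412 + 0.12945 = 0.17324 s.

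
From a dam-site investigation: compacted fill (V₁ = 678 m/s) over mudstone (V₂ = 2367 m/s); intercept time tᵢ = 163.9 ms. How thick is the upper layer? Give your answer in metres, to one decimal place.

58.0 m

θ_c = arcsin(678/2367) = 16.64°; cos θ_c = 0.9581.
tᵢ = 2h cos θ_c/V₁ ⇒ h = tᵢ·V₁/(2 cos θ_c) = 0.1639·678/(2·0.9581) = 57.99 m.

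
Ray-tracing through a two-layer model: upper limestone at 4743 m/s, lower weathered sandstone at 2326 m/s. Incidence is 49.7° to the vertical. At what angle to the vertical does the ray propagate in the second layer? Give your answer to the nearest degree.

22°

sin θ₁/V₁ = sin θ₂/V₂ ⇒ sin θ₂ = 2326·sin 49.7°/4743 = 2326·0.7627/4743 = 0.3740.
θ₂ = sin⁻¹(0.3740) = 21.96° (from vertical).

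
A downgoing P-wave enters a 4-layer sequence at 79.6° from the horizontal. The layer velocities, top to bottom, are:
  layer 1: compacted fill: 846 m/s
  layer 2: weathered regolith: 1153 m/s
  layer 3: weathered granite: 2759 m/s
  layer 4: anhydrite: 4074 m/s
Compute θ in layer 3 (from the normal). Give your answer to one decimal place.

36.1°

From the normal: θ₁ = 90° − 79.6° = 10.4°.
Ray parameter p = sin 10.4° / 846 = 2.1338e-04 s/m.
sin θ_3 = p·V_3 = 2.1338e-04 × 2759 = 0.5887.
θ_3 = 36.07° from the vertical.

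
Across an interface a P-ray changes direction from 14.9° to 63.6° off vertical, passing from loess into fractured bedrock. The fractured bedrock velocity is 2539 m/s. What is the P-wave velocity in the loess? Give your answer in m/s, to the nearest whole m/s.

729 m/s

Snell's law: sin 14.9°/V₁ = sin 63.6°/V₂.
V₁ = V₂·sin 14.9°/sin 63.6° = 2539 × 0.2871 = 728.87 m/s.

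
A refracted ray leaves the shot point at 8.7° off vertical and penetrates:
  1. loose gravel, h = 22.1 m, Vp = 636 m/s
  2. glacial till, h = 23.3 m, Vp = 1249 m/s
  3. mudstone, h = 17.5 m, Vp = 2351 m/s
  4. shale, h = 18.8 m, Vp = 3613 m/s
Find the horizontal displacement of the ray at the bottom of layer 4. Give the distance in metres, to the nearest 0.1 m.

54.0 m

p = sin θ₁/V₁ = sin 8.7°/636 = 2.3783e-04 s/m is conserved through the stack.
Layer 1: θ = 8.70°; offset = 22.1·tan 8.70° = 3.382 m.
Layer 2: sin θ = p·1249 = 0.2971 → θ = 17.28°; offset = 23.3·tan 17.28° = 7.248 m.
Layer 3: sin θ = p·2351 = 0.5591 → θ = 34.00°; offset = 17.5·tan 34.00° = 11.802 m.
Layer 4: sin θ = p·3613 = 0.8593 → θ = 59.24°; offset = 18.8·tan 59.24° = 31.583 m.
Summing the layer offsets gives 54.016 m.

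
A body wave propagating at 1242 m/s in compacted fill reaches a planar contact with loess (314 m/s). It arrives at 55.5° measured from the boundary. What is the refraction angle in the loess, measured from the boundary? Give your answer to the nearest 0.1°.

81.8°

Convert to the normal: θ₁ = 90° − 55.5° = 34.5°.
Snell's law: sin θ₂ = (V₂/V₁)·sin θ₁ = (314/1242)·sin 34.5° = 0.1432.
θ₂ = sin⁻¹(0.1432) = 8.23° (from vertical).
From the interface: 90° − 8.23° = 81.77°.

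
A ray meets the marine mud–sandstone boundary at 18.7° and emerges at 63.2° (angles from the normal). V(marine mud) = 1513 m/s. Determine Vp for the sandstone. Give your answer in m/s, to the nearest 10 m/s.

4210 m/s

sin 18.7° = 0.3206; sin 63.2° = 0.8926.
V₂ = V₁·(sin θ₂/sin θ₁) = 1513·(0.8926/0.3206) = 4212.19 m/s.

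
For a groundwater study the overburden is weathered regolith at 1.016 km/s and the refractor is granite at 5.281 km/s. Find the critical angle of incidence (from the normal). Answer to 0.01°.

11.09°

Critical incidence: sin θ_c = V₁/V₂ = 1.016/5.281 = 0.1924.
θ_c = arcsin 0.1924 = 11.09°.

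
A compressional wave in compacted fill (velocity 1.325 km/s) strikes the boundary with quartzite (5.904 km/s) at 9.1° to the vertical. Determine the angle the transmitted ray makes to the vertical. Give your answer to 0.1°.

44.8°

sin θ₁/V₁ = sin θ₂/V₂ ⇒ sin θ₂ = 5.904·sin 9.1°/1.325 = 5.904·0.1582/1.325 = 0.7047.
θ₂ = arcsin 0.7047 = 44.81° from the normal.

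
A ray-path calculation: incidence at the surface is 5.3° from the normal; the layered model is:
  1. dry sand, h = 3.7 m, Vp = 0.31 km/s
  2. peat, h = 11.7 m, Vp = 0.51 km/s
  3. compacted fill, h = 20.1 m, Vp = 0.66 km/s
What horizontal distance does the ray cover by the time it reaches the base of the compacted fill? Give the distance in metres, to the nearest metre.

Apply Snell's law at each interface; in layer i the horizontal offset is hᵢ·tan θᵢ.
Layer 1: θ = 5.30°; offset = 3.7·tan 5.30° = 0.343 m.
Layer 2: sin θ = 0.51·sin 5.3°/0.31 = 0.1520, θ = 8.74°; offset = 11.7·tan 8.74° = 1.799 m.
Layer 3: sin θ = 0.66·sin 5.3°/0.31 = 0.1967, θ = 11.34°; offset = 20.1·tan 11.34° = 4.032 m.
Summing the layer offsets gives 6.174 m.

6 m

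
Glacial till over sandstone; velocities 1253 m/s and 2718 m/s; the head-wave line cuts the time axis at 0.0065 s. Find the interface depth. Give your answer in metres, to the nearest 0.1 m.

4.6 m

h = tᵢ·V₁·V₂ / (2·√(V₂²−V₁²)).
√(V₂²−V₁²) = √(2718² − 1253²) = 2412.0 m/s.
h = 0.0065 s × 1253 × 2718 / (2 × 2412.0) = 4.59 m.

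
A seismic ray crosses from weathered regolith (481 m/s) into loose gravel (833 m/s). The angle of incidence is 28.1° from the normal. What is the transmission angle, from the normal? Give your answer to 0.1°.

54.7°

sin θ₁/V₁ = sin θ₂/V₂ ⇒ sin θ₂ = 833·sin 28.1°/481 = 833·0.4710/481 = 0.8157.
θ₂ = arcsin 0.8157 = 54.66° from the normal.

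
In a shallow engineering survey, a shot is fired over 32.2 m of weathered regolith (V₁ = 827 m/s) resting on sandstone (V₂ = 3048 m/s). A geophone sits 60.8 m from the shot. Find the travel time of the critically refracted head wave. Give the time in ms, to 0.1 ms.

θ_c = arcsin(V₁/V₂) = arcsin(827/3048) = 15.74°, cos θ_c = 0.9625.
Intercept time tᵢ = 2h cos θ_c / V₁ = 2·32.2·0.9625/827 = 0.07495 s.
t = x/V₂ + tᵢ = 60.8/3048 + 0.07495 = 0.09490 s.

94.9 ms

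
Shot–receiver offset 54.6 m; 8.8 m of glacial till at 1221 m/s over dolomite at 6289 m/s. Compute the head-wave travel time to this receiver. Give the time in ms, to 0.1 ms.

t = x/V₂ + 2h·√(V₂²−V₁²)/(V₁V₂).
√(V₂²−V₁²) = √(6289²−1221²) = 6169.3 m/s; delay term = 2·8.8·6169.3/(1221·6289) = 0.01414 s.
t = 54.6/6289 + 0.01414 = 0.02282 s.

22.8 ms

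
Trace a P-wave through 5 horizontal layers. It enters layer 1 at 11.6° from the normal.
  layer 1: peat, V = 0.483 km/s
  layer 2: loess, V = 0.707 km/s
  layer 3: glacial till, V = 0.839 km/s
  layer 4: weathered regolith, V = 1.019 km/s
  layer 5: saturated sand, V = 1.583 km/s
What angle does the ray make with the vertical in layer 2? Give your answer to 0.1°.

Snell's law across each interface conserves sin θ / V, so sin θ_2 = V_2·sin θ₁/V₁.
sin θ_2 = 0.707 × sin 11.6° / 0.483 = 0.2943.
θ_2 = arcsin 0.2943 = 17.12°.

17.1°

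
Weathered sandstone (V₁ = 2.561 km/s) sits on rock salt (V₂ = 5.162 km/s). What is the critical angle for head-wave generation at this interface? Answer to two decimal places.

29.74°

At critical incidence the refracted ray runs along the interface (θ₂ = 90°), so sin θ_c = V₁/V₂.
θ_c = arcsin(2.561/5.162) = arcsin 0.4961 = 29.74°.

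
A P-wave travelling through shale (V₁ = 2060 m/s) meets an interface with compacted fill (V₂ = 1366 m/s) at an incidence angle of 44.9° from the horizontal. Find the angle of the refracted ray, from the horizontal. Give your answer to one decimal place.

Angle from the normal: 90° − 44.9° = 45.1°.
sin θ₁/V₁ = sin θ₂/V₂ ⇒ sin θ₂ = 1366·sin 45.1°/2060 = 1366·0.7083/2060 = 0.4697.
θ₂ = arcsin 0.4697 = 28.02° from the normal.
From the interface: 90° − 28.02° = 61.98°.

62.0°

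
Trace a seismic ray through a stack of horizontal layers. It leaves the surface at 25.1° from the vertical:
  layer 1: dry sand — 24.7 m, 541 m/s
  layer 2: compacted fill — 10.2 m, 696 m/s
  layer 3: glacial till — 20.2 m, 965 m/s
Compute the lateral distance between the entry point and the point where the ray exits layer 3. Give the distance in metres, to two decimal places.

Apply Snell's law at each interface; in layer i the horizontal offset is hᵢ·tan θᵢ.
Layer 1: θ = 25.10°; offset = 24.7·tan 25.10° = 11.5703 m.
Layer 2: sin θ = 696·sin 25.1°/541 = 0.5457, θ = 33.07°; offset = 10.2·tan 33.07° = 6.6429 m.
Layer 3: sin θ = 965·sin 25.1°/541 = 0.7567, θ = 49.17°; offset = 20.2·tan 49.17° = 23.3776 m.
Total horizontal offset = 41.5909 m.

41.59 m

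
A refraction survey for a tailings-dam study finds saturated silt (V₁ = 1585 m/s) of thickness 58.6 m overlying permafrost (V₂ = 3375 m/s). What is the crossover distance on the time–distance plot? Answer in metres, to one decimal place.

195.1 m

x_cross = 2h·√((V₂+V₁)/(V₂−V₁)).
(V₂+V₁)/(V₂−V₁) = (3375+1585)/(3375−1585) = 2.7709; √ = 1.6646.
x_cross = 2·58.6·1.6646 = 195.09 m.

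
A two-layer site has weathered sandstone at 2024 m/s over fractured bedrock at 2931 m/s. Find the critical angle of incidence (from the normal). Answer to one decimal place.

Critical incidence: sin θ_c = V₁/V₂ = 2024/2931 = 0.6905.
θ_c = arcsin 0.6905 = 43.67°.

43.7°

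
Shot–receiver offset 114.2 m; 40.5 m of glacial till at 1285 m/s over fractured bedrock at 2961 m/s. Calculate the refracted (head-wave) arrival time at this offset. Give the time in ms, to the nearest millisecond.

θ_c = arcsin(V₁/V₂) = arcsin(1285/2961) = 25.72°, cos θ_c = 0.9009.
Intercept time tᵢ = 2h cos θ_c / V₁ = 2·40.5·0.9009/1285 = 0.05679 s.
t = x/V₂ + tᵢ = 114.2/2961 + 0.05679 = 0.09536 s.

95 ms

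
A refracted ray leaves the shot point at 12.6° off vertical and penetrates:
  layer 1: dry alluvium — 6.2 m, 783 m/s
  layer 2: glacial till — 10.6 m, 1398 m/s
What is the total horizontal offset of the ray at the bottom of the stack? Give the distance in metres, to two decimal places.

Ray parameter p = sin 12.6° / 783 m/s = 2.7860e-04 s/m.
Layer 1: θ = 12.60°; offset = 6.2·tan 12.60° = 1.3859 m.
Layer 2: sin θ = p·1398 = 0.3895 → θ = 22.92°; offset = 10.6·tan 22.92° = 4.4825 m.
Total horizontal offset = 5.8683 m.

5.87 m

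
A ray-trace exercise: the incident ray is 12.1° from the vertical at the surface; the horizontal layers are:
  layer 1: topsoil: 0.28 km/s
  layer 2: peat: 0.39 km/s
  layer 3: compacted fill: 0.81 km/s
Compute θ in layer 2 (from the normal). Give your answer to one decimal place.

17.0°

Ray parameter p = sin 12.1° / 0.28 = 7.4864e-01 s/km.
sin θ_2 = p·V_2 = 7.4864e-01 × 0.39 = 0.2920.
θ_2 = 16.98° from the vertical.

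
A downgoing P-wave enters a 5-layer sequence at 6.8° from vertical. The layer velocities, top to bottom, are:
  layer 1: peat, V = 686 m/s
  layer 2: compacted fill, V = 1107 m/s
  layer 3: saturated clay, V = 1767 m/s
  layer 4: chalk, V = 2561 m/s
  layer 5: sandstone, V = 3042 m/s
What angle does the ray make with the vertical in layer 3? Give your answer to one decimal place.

17.8°

Snell's law across each interface conserves sin θ / V, so sin θ_3 = V_3·sin θ₁/V₁.
sin θ_3 = 1767 × sin 6.8° / 686 = 0.3050.
θ_3 = 17.76° from the vertical.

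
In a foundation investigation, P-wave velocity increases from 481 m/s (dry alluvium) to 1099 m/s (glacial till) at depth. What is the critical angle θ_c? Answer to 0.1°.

26.0°

Critical incidence: sin θ_c = V₁/V₂ = 481/1099 = 0.4377.
θ_c = arcsin 0.4377 = 25.96°.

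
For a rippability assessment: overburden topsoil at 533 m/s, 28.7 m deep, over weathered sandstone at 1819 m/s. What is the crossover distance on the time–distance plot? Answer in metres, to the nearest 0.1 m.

77.6 m

x_cross = 2h·√((V₂+V₁)/(V₂−V₁)).
(V₂+V₁)/(V₂−V₁) = (1819+533)/(1819−533) = 1.8289; √ = 1.3524.
x_cross = 2·28.7·1.3524 = 77.63 m.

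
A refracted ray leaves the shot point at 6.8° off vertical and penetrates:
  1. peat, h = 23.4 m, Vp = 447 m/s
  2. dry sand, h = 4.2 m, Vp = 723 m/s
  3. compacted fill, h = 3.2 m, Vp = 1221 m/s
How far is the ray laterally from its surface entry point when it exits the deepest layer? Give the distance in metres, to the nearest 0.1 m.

4.7 m

p = sin θ₁/V₁ = sin 6.8°/447 = 2.6489e-04 s/m is conserved through the stack.
Layer 1: θ = 6.80°; offset = 23.4·tan 6.80° = 2.790 m.
Layer 2: sin θ = p·723 = 0.1915 → θ = 11.04°; offset = 4.2·tan 11.04° = 0.820 m.
Layer 3: sin θ = p·1221 = 0.3234 → θ = 18.87°; offset = 3.2·tan 18.87° = 1.094 m.
Total horizontal offset = 4.704 m.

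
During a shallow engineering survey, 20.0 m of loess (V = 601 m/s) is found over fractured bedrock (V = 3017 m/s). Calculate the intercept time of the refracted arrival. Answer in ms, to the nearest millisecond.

θ_c = arcsin(V₁/V₂) = arcsin(601/3017) = 11.49°; cos θ_c = 0.9800.
tᵢ = 2h·cos θ_c / V₁ = 2·20.0·0.9800 / 601 = 0.06522 s.

65 ms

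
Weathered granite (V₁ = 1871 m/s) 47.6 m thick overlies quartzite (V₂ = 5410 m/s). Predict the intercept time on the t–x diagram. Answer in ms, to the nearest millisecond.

tᵢ = 2h·√(V₂²−V₁²)/(V₁V₂).
√(V₂²−V₁²) = √(5410²−1871²) = 5076.2 m/s.
tᵢ = 2·47.6·5076.2/(1871·5410) = 0.04774 s.

48 ms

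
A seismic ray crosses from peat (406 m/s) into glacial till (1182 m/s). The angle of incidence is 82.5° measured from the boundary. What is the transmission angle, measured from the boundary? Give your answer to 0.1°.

Angle from the normal: 90° − 82.5° = 7.5°.
sin θ₁/V₁ = sin θ₂/V₂ ⇒ sin θ₂ = 1182·sin 7.5°/406 = 1182·0.1305/406 = 0.3800.
θ₂ = arcsin 0.3800 = 22.33° from the normal.
From the interface: 90° − 22.33° = 67.67°.

67.7°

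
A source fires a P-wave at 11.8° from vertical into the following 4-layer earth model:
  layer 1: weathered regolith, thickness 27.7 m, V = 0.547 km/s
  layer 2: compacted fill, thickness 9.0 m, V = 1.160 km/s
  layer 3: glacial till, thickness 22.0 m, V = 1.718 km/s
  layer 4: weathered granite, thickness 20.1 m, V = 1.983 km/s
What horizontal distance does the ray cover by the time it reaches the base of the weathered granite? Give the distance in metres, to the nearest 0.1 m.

50.8 m

Apply Snell's law at each interface; in layer i the horizontal offset is hᵢ·tan θᵢ.
Layer 1: θ = 11.80°; offset = 27.7·tan 11.80° = 5.787 m.
Layer 2: sin θ = 1.160·sin 11.8°/0.547 = 0.4337, θ = 25.70°; offset = 9.0·tan 25.70° = 4.331 m.
Layer 3: sin θ = 1.718·sin 11.8°/0.547 = 0.6423, θ = 39.96°; offset = 22.0·tan 39.96° = 18.435 m.
Layer 4: sin θ = 1.983·sin 11.8°/0.547 = 0.7413, θ = 47.85°; offset = 20.1·tan 47.85° = 22.203 m.
Σ offsets = 50.757 m.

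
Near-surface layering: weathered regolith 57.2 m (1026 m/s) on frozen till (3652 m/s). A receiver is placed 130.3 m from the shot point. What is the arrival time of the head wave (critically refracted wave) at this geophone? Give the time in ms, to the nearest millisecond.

θ_c = arcsin(V₁/V₂) = arcsin(1026/3652) = 16.32°, cos θ_c = 0.9597.
Intercept time tᵢ = 2h cos θ_c / V₁ = 2·57.2·0.9597/1026 = 0.10701 s.
t = x/V₂ + tᵢ = 130.3/3652 + 0.10701 = 0.14269 s.

143 ms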